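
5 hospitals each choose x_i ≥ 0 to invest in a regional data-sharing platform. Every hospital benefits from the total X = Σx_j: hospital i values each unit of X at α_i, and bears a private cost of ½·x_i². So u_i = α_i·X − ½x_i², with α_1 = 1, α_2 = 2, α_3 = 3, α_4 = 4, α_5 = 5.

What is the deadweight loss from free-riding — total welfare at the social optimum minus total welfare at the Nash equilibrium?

365

Hospital i's FOC: ∂u_i/∂x_i = α_i − x_i = 0, so x_i* = α_i.
NE contributions = (1, 2, 3, 4, 5); X = 15.
W^NE = (Σα)·X − ½Σα_i² = 15² − ½·55 = 197.5.
Planner sets x_i = Σα_j = 15 for every i, so X^SO = 5·15 = 75.
W^SO = (Σα)·X^SO − ½·5·(Σα)² = (5/2)·15² = 562.5.
Deadweight loss = W^SO − W^NE = 365.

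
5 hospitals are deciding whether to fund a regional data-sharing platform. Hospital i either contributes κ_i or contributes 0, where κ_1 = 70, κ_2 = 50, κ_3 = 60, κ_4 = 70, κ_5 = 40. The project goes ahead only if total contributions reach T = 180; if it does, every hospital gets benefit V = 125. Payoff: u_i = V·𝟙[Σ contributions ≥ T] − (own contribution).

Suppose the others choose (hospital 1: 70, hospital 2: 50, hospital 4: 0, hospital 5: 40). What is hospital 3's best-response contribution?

60

Others' total = 160. Contributing 60 brings total to 220 ≥ 180: gain V − κ_3 = 65.
Best response: 60.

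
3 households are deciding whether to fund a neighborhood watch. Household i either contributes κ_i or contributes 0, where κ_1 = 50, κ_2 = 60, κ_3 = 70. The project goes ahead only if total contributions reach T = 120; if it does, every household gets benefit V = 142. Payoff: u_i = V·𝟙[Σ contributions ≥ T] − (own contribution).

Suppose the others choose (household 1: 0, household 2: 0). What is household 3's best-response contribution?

0

Others' total = 0. Even contributing 70 gives 70 < 120: no benefit either way.
Best response: 0.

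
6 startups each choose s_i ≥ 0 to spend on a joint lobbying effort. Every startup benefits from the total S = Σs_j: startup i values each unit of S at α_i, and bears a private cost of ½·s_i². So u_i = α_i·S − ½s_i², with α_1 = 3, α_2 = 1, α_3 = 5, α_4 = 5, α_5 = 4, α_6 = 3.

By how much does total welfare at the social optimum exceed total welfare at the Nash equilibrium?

Startup i's FOC: ∂u_i/∂s_i = α_i − s_i = 0, so s_i* = α_i.
NE contributions = (3, 1, 5, 5, 4, 3); S = 21.
W^NE = (Σα)·S − ½Σα_i² = 21² − ½·85 = 398.5.
Planner sets s_i = Σα_j = 21 for every i, so S^SO = 6·21 = 126.
W^SO = (Σα)·S^SO − ½·6·(Σα)² = (6/2)·21² = 1323.
Deadweight loss = W^SO − W^NE = 924.5.

924.5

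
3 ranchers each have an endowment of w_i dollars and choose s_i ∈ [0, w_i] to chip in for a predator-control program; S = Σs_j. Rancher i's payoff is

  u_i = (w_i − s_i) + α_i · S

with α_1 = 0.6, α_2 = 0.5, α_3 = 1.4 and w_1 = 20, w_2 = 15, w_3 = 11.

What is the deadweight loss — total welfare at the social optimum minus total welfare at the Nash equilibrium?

∂u_i/∂s_i = α_i − 1, so rancher i contributes w_i if α_i > 1, else 0.
α_i > 1 for i ∈ {3}; NE contributions (0, 0, 11), S = 11.
W^NE = Σw_i − S^NE + (Σα_i)·S^NE = 46 + 1.5·11 = 62.5.
Planner: ∂(Σu_j)/∂s_i = Σα_j − 1 = 1.5 > 0, so everyone contributes w_i; S^SO = 46, W^SO = 46 + 1.5·46 = 115.
Deadweight loss = 52.5.

52.5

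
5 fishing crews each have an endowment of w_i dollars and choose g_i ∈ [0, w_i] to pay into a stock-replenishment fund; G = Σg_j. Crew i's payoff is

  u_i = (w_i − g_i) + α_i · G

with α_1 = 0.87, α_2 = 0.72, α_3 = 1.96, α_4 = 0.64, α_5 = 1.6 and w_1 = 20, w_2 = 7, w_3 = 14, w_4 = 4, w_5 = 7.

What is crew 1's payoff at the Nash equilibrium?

38.27

∂u_i/∂g_i = α_i − 1, so crew i contributes w_i if α_i > 1, else 0.
α_i > 1 for i ∈ {3, 5}; NE contributions (0, 0, 14, 0, 7), G = 21.
u_1 = (20 − 0) + 0.87·21 = 38.27.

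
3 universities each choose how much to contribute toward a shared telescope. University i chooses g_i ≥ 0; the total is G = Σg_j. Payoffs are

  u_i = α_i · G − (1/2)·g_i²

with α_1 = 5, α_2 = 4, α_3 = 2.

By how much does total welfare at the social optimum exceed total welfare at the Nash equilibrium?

University i's FOC: ∂u_i/∂g_i = α_i − g_i = 0, so g_i* = α_i.
NE contributions = (5, 4, 2); G = 11.
W^NE = (Σα)·G − ½Σα_i² = 11² − ½·45 = 98.5.
Planner sets g_i = Σα_j = 11 for every i, so G^SO = 3·11 = 33.
W^SO = (Σα)·G^SO − ½·3·(Σα)² = (3/2)·11² = 181.5.
Deadweight loss = W^SO − W^NE = 83.

83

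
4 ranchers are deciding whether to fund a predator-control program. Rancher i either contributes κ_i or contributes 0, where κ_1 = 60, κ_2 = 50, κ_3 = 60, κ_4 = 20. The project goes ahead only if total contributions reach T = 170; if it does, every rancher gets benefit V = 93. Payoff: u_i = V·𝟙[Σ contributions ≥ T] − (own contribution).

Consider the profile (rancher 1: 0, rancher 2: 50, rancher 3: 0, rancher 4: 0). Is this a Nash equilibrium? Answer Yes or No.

No

Total = 50 < 170: not provided.
Rancher 1 (pledges 0, payoff 0): pledging 60 → total 110, payoff -60. No gain.
Rancher 2 (pledges 50, payoff -50): dropping to 0 → total 0, payoff 0. Profitable deviation.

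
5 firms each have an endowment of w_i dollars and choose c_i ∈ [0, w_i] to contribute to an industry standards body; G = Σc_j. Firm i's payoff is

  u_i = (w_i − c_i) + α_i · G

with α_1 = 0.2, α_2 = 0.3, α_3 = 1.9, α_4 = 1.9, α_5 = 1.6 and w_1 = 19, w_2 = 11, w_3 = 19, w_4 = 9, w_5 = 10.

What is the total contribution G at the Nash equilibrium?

∂u_i/∂c_i = α_i − 1, so firm i contributes w_i if α_i > 1, else 0.
α_i > 1 for i ∈ {3, 4, 5}; NE contributions (0, 0, 19, 9, 10), G = 38.

38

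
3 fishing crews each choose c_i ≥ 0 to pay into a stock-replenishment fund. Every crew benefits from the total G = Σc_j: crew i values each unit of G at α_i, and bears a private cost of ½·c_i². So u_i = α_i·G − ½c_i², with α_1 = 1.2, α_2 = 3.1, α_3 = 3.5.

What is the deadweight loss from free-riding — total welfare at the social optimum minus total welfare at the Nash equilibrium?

42.07

Crew i's FOC: ∂u_i/∂c_i = α_i − c_i = 0, so c_i* = α_i.
NE contributions = (1.2, 3.1, 3.5); G = 7.8.
W^NE = (Σα)·G − ½Σα_i² = 7.8² − ½·23.3 = 49.19.
Planner sets c_i = Σα_j = 7.8 for every i, so G^SO = 3·7.8 = 23.4.
W^SO = (Σα)·G^SO − ½·3·(Σα)² = (3/2)·7.8² = 91.26.
Deadweight loss = W^SO − W^NE = 42.07.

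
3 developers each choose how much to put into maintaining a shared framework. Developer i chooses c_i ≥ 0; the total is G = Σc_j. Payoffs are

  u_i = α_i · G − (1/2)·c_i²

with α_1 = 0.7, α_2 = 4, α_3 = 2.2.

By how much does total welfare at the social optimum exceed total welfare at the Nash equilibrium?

34.47

Developer i's FOC: ∂u_i/∂c_i = α_i − c_i = 0, so c_i* = α_i.
NE contributions = (0.7, 4, 2.2); G = 6.9.
W^NE = (Σα)·G − ½Σα_i² = 6.9² − ½·21.33 = 36.945.
Planner sets c_i = Σα_j = 6.9 for every i, so G^SO = 3·6.9 = 20.7.
W^SO = (Σα)·G^SO − ½·3·(Σα)² = (3/2)·6.9² = 71.415.
Deadweight loss = W^SO − W^NE = 34.47.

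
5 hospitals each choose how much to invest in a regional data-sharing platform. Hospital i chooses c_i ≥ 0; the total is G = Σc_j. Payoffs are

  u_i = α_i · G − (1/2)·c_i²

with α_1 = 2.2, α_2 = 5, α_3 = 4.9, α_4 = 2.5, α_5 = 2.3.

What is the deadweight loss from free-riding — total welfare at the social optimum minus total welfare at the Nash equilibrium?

461.11

Hospital i's FOC: ∂u_i/∂c_i = α_i − c_i = 0, so c_i* = α_i.
NE contributions = (2.2, 5, 4.9, 2.5, 2.3); G = 16.9.
W^NE = (Σα)·G − ½Σα_i² = 16.9² − ½·65.39 = 252.915.
Planner sets c_i = Σα_j = 16.9 for every i, so G^SO = 5·16.9 = 84.5.
W^SO = (Σα)·G^SO − ½·5·(Σα)² = (5/2)·16.9² = 714.025.
Deadweight loss = W^SO − W^NE = 461.11.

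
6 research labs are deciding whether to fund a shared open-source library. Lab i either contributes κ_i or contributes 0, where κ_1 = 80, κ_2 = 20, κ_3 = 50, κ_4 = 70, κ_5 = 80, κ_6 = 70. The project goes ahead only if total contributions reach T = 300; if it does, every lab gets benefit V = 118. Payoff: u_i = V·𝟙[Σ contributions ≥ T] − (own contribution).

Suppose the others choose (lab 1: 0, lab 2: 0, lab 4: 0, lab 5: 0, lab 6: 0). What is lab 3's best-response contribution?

Others' total = 0. Even contributing 50 gives 50 < 300: no benefit either way.
Best response: 0.

0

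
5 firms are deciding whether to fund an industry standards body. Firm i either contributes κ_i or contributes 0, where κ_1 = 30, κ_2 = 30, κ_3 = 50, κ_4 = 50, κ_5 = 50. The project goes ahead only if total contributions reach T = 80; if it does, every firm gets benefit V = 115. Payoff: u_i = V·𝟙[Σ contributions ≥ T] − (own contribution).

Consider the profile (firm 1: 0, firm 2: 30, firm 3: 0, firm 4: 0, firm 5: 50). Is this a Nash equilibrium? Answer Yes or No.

Yes

Total = 80 ≥ 80: provided.
Firm 1 (pledges 0, payoff 115): pledging 30 → total 110, payoff 85. No gain.
Firm 2 (pledges 30, payoff 85): dropping to 0 → total 50, payoff 0. No gain.
Firm 3 (pledges 0, payoff 115): pledging 50 → total 130, payoff 65. No gain.
Firm 4 (pledges 0, payoff 115): pledging 50 → total 130, payoff 65. No gain.
Firm 5 (pledges 50, payoff 65): dropping to 0 → total 30, payoff 0. No gain.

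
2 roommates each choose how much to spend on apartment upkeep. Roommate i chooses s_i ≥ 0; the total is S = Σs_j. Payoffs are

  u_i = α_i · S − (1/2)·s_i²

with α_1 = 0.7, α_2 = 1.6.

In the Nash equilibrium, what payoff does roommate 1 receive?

Roommate i's FOC: ∂u_i/∂s_i = α_i − s_i = 0, so s_i* = α_i.
NE contributions = (0.7, 1.6); S = 2.3.
u_1 = α_1·S − ½·(s_1)² = 0.7·2.3 − ½·0.7² = 1.365.

1.365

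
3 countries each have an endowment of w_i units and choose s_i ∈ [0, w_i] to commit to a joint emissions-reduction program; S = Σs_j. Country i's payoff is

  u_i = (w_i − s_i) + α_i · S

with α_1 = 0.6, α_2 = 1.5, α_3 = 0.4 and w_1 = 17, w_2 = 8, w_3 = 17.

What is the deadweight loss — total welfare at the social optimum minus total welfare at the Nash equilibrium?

51

∂u_i/∂s_i = α_i − 1, so country i contributes w_i if α_i > 1, else 0.
α_i > 1 for i ∈ {2}; NE contributions (0, 8, 0), S = 8.
W^NE = Σw_i − S^NE + (Σα_i)·S^NE = 42 + 1.5·8 = 54.
Planner: ∂(Σu_j)/∂s_i = Σα_j − 1 = 1.5 > 0, so everyone contributes w_i; S^SO = 42, W^SO = 42 + 1.5·42 = 105.
Deadweight loss = 51.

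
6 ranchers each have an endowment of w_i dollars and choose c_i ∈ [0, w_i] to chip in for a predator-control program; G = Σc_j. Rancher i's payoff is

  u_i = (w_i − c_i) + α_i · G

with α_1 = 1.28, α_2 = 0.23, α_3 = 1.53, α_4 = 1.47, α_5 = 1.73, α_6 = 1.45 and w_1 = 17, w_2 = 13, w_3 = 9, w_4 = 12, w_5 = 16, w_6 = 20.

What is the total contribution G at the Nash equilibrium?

74

∂u_i/∂c_i = α_i − 1, so rancher i contributes w_i if α_i > 1, else 0.
α_i > 1 for i ∈ {1, 3, 4, 5, 6}; NE contributions (17, 0, 9, 12, 16, 20), G = 74.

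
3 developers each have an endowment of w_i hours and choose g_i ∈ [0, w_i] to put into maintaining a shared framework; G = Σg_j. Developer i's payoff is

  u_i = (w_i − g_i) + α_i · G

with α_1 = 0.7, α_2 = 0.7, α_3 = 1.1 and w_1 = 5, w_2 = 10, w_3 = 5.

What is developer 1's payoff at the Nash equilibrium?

∂u_i/∂g_i = α_i − 1, so developer i contributes w_i if α_i > 1, else 0.
α_i > 1 for i ∈ {3}; NE contributions (0, 0, 5), G = 5.
u_1 = (5 − 0) + 0.7·5 = 8.5.

8.5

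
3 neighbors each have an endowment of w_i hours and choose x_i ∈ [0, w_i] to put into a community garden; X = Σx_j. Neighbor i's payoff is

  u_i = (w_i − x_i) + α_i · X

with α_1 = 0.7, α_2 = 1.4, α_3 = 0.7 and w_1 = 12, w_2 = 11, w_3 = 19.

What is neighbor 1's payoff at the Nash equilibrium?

∂u_i/∂x_i = α_i − 1, so neighbor i contributes w_i if α_i > 1, else 0.
α_i > 1 for i ∈ {2}; NE contributions (0, 11, 0), X = 11.
u_1 = (12 − 0) + 0.7·11 = 19.7.

19.7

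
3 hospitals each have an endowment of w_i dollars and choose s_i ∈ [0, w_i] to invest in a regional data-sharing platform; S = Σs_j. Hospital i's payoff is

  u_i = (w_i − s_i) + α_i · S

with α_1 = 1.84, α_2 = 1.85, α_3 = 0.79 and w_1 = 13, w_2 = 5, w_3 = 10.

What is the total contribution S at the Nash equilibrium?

18

∂u_i/∂s_i = α_i − 1, so hospital i contributes w_i if α_i > 1, else 0.
α_i > 1 for i ∈ {1, 2}; NE contributions (13, 5, 0), S = 18.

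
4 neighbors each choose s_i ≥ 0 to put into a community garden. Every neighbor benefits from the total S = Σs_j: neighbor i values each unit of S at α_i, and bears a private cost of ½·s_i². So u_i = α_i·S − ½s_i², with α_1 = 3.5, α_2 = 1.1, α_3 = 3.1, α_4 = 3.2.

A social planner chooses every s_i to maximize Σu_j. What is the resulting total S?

Planner FOC: ∂(Σu_j)/∂s_i = (Σα_j) − s_i = 0, so s_i^SO = Σα_j = 10.9 for every i; S^SO = 43.6.

43.6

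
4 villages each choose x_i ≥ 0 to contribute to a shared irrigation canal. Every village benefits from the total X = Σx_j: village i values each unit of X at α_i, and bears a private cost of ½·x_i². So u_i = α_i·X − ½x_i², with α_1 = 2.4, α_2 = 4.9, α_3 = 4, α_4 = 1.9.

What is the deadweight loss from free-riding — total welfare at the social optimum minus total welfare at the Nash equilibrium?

Village i's FOC: ∂u_i/∂x_i = α_i − x_i = 0, so x_i* = α_i.
NE contributions = (2.4, 4.9, 4, 1.9); X = 13.2.
W^NE = (Σα)·X − ½Σα_i² = 13.2² − ½·49.38 = 149.55.
Planner sets x_i = Σα_j = 13.2 for every i, so X^SO = 4·13.2 = 52.8.
W^SO = (Σα)·X^SO − ½·4·(Σα)² = (4/2)·13.2² = 348.48.
Deadweight loss = W^SO − W^NE = 198.93.

198.93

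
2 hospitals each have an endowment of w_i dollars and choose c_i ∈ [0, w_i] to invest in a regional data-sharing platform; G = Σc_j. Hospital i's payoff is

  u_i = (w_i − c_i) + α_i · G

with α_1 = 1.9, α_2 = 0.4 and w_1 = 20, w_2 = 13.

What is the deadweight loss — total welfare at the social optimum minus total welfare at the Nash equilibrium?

∂u_i/∂c_i = α_i − 1, so hospital i contributes w_i if α_i > 1, else 0.
α_i > 1 for i ∈ {1}; NE contributions (20, 0), G = 20.
W^NE = Σw_i − G^NE + (Σα_i)·G^NE = 33 + 1.3·20 = 59.
Planner: ∂(Σu_j)/∂c_i = Σα_j − 1 = 1.3 > 0, so everyone contributes w_i; G^SO = 33, W^SO = 33 + 1.3·33 = 75.9.
Deadweight loss = 16.9.

16.9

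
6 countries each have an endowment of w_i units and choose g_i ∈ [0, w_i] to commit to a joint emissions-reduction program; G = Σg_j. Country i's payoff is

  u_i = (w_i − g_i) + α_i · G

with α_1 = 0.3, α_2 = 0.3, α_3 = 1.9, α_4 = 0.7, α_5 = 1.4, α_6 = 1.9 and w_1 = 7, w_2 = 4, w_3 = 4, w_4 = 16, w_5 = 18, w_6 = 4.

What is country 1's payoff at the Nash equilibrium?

14.8

∂u_i/∂g_i = α_i − 1, so country i contributes w_i if α_i > 1, else 0.
α_i > 1 for i ∈ {3, 5, 6}; NE contributions (0, 0, 4, 0, 18, 4), G = 26.
u_1 = (7 − 0) + 0.3·26 = 14.8.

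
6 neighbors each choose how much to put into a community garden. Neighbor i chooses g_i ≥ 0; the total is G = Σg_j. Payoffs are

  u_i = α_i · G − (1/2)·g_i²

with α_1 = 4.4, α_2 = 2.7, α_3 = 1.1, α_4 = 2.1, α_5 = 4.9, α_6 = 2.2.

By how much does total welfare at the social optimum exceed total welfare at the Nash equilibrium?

Neighbor i's FOC: ∂u_i/∂g_i = α_i − g_i = 0, so g_i* = α_i.
NE contributions = (4.4, 2.7, 1.1, 2.1, 4.9, 2.2); G = 17.4.
W^NE = (Σα)·G − ½Σα_i² = 17.4² − ½·61.12 = 272.2.
Planner sets g_i = Σα_j = 17.4 for every i, so G^SO = 6·17.4 = 104.4.
W^SO = (Σα)·G^SO − ½·6·(Σα)² = (6/2)·17.4² = 908.28.
Deadweight loss = W^SO − W^NE = 636.08.

636.08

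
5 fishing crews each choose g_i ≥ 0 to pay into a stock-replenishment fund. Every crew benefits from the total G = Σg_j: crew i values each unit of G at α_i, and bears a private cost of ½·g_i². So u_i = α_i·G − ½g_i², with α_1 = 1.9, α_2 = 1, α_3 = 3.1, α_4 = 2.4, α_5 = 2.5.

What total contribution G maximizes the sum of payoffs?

Planner FOC: ∂(Σu_j)/∂g_i = (Σα_j) − g_i = 0, so g_i^SO = Σα_j = 10.9 for every i; G^SO = 54.5.

54.5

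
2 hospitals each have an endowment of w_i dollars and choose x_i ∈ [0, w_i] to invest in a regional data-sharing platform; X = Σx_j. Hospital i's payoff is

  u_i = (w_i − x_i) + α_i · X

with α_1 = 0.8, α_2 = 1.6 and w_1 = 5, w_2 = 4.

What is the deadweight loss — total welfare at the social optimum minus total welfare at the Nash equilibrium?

7

∂u_i/∂x_i = α_i − 1, so hospital i contributes w_i if α_i > 1, else 0.
α_i > 1 for i ∈ {2}; NE contributions (0, 4), X = 4.
W^NE = Σw_i − X^NE + (Σα_i)·X^NE = 9 + 1.4·4 = 14.6.
Planner: ∂(Σu_j)/∂x_i = Σα_j − 1 = 1.4 > 0, so everyone contributes w_i; X^SO = 9, W^SO = 9 + 1.4·9 = 21.6.
Deadweight loss = 7.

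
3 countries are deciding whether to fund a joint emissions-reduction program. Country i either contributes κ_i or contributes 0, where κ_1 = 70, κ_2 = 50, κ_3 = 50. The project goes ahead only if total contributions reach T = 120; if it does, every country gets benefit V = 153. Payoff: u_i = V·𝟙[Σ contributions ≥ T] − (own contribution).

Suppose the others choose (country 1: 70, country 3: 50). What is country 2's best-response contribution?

Others' total = 120 ≥ 120; contributing adds cost 50 for no extra benefit.
Best response: 0.

0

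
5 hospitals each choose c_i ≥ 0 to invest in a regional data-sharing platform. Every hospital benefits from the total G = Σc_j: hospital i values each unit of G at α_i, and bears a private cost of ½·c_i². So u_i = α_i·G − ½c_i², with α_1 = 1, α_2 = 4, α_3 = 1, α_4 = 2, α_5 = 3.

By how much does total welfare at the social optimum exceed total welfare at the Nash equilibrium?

Hospital i's FOC: ∂u_i/∂c_i = α_i − c_i = 0, so c_i* = α_i.
NE contributions = (1, 4, 1, 2, 3); G = 11.
W^NE = (Σα)·G − ½Σα_i² = 11² − ½·31 = 105.5.
Planner sets c_i = Σα_j = 11 for every i, so G^SO = 5·11 = 55.
W^SO = (Σα)·G^SO − ½·5·(Σα)² = (5/2)·11² = 302.5.
Deadweight loss = W^SO − W^NE = 197.

197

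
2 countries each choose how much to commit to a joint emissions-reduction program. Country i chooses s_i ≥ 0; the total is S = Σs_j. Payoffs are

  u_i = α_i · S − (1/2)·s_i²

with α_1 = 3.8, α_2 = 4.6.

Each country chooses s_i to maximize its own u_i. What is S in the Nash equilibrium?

Country i's FOC: ∂u_i/∂s_i = α_i − s_i = 0, so s_i* = α_i.
NE contributions = (3.8, 4.6); S = 8.4.

8.4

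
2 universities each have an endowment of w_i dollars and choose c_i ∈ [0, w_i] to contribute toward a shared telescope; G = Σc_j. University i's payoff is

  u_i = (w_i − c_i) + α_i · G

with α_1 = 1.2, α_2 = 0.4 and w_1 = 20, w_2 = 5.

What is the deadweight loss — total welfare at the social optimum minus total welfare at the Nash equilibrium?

∂u_i/∂c_i = α_i − 1, so university i contributes w_i if α_i > 1, else 0.
α_i > 1 for i ∈ {1}; NE contributions (20, 0), G = 20.
W^NE = Σw_i − G^NE + (Σα_i)·G^NE = 25 + 0.6·20 = 37.
Planner: ∂(Σu_j)/∂c_i = Σα_j − 1 = 0.6 > 0, so everyone contributes w_i; G^SO = 25, W^SO = 25 + 0.6·25 = 40.
Deadweight loss = 3.

3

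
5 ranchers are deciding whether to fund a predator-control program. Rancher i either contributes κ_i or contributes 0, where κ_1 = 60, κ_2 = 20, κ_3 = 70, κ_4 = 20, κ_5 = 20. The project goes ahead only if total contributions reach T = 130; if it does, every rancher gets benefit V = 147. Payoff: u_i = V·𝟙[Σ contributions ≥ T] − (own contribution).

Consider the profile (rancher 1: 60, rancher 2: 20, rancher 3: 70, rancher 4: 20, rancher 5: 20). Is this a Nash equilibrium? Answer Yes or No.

Total = 190 ≥ 130: provided.
Rancher 1 (pledges 60, payoff 87): dropping to 0 → total 130, payoff 147. Profitable deviation.

No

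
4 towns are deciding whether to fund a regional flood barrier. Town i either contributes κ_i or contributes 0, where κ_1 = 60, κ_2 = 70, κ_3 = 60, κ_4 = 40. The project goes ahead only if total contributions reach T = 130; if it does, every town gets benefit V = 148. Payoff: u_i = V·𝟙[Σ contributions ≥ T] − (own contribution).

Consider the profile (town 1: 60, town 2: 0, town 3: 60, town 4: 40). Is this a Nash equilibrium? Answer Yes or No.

Total = 160 ≥ 130: provided.
Town 1 (pledges 60, payoff 88): dropping to 0 → total 100, payoff 0. No gain.
Town 2 (pledges 0, payoff 148): pledging 70 → total 230, payoff 78. No gain.
Town 3 (pledges 60, payoff 88): dropping to 0 → total 100, payoff 0. No gain.
Town 4 (pledges 40, payoff 108): dropping to 0 → total 120, payoff 0. No gain.

Yes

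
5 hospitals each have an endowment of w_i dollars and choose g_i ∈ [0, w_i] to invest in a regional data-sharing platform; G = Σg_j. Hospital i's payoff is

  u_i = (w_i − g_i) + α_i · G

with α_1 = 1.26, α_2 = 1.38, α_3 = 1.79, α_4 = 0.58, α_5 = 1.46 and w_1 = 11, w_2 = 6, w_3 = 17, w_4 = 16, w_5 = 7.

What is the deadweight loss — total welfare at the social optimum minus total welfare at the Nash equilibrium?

87.52

∂u_i/∂g_i = α_i − 1, so hospital i contributes w_i if α_i > 1, else 0.
α_i > 1 for i ∈ {1, 2, 3, 5}; NE contributions (11, 6, 17, 0, 7), G = 41.
W^NE = Σw_i − G^NE + (Σα_i)·G^NE = 57 + 5.47·41 = 281.27.
Planner: ∂(Σu_j)/∂g_i = Σα_j − 1 = 5.47 > 0, so everyone contributes w_i; G^SO = 57, W^SO = 57 + 5.47·57 = 368.79.
Deadweight loss = 87.52.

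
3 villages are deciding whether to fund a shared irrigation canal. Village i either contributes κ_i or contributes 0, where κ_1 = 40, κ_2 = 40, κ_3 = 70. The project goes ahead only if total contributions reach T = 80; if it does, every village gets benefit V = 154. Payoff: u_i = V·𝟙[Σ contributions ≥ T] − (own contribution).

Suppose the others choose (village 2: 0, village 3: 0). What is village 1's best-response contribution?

Others' total = 0. Even contributing 40 gives 40 < 80: no benefit either way.
Best response: 0.

0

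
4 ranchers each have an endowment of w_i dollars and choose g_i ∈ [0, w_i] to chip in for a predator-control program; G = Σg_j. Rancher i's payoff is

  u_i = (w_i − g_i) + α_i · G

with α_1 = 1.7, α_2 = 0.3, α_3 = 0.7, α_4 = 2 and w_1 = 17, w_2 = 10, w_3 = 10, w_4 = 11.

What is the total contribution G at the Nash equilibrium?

∂u_i/∂g_i = α_i − 1, so rancher i contributes w_i if α_i > 1, else 0.
α_i > 1 for i ∈ {1, 4}; NE contributions (17, 0, 0, 11), G = 28.

28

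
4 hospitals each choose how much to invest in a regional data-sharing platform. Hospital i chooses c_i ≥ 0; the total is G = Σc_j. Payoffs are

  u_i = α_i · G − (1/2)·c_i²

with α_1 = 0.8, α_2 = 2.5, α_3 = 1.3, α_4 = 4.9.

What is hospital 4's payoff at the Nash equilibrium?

Hospital i's FOC: ∂u_i/∂c_i = α_i − c_i = 0, so c_i* = α_i.
NE contributions = (0.8, 2.5, 1.3, 4.9); G = 9.5.
u_4 = α_4·G − ½·(c_4)² = 4.9·9.5 − ½·4.9² = 34.545.

34.545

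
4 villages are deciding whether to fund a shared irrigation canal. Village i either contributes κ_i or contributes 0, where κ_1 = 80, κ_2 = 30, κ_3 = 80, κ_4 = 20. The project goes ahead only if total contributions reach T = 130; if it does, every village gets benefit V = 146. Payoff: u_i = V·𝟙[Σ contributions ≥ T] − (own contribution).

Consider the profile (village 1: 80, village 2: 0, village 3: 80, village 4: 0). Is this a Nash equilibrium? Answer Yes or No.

Total = 160 ≥ 130: provided.
Village 1 (pledges 80, payoff 66): dropping to 0 → total 80, payoff 0. No gain.
Village 2 (pledges 0, payoff 146): pledging 30 → total 190, payoff 116. No gain.
Village 3 (pledges 80, payoff 66): dropping to 0 → total 80, payoff 0. No gain.
Village 4 (pledges 0, payoff 146): pledging 20 → total 180, payoff 126. No gain.

Yes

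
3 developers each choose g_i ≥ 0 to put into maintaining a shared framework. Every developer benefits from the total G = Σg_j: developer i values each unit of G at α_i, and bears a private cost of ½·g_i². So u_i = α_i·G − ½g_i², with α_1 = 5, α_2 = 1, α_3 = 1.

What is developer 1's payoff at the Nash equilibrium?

Developer i's FOC: ∂u_i/∂g_i = α_i − g_i = 0, so g_i* = α_i.
NE contributions = (5, 1, 1); G = 7.
u_1 = α_1·G − ½·(g_1)² = 5·7 − ½·5² = 22.5.

22.5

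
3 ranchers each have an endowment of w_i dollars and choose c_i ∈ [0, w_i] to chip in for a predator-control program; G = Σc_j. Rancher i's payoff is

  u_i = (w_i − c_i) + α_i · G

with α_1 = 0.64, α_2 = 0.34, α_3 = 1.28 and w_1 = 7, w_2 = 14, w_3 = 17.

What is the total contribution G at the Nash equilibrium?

∂u_i/∂c_i = α_i − 1, so rancher i contributes w_i if α_i > 1, else 0.
α_i > 1 for i ∈ {3}; NE contributions (0, 0, 17), G = 17.

17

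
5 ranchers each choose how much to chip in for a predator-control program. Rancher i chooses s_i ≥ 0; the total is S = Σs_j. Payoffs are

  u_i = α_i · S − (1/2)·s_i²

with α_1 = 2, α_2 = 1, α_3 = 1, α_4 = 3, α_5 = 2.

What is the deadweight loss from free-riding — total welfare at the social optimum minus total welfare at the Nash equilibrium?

131

Rancher i's FOC: ∂u_i/∂s_i = α_i − s_i = 0, so s_i* = α_i.
NE contributions = (2, 1, 1, 3, 2); S = 9.
W^NE = (Σα)·S − ½Σα_i² = 9² − ½·19 = 71.5.
Planner sets s_i = Σα_j = 9 for every i, so S^SO = 5·9 = 45.
W^SO = (Σα)·S^SO − ½·5·(Σα)² = (5/2)·9² = 202.5.
Deadweight loss = W^SO − W^NE = 131.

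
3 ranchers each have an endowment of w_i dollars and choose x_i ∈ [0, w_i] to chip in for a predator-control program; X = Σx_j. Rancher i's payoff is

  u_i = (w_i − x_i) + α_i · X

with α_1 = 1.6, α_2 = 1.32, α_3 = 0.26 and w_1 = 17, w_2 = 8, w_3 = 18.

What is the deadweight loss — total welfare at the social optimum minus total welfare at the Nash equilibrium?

39.24

∂u_i/∂x_i = α_i − 1, so rancher i contributes w_i if α_i > 1, else 0.
α_i > 1 for i ∈ {1, 2}; NE contributions (17, 8, 0), X = 25.
W^NE = Σw_i − X^NE + (Σα_i)·X^NE = 43 + 2.18·25 = 97.5.
Planner: ∂(Σu_j)/∂x_i = Σα_j − 1 = 2.18 > 0, so everyone contributes w_i; X^SO = 43, W^SO = 43 + 2.18·43 = 136.74.
Deadweight loss = 39.24.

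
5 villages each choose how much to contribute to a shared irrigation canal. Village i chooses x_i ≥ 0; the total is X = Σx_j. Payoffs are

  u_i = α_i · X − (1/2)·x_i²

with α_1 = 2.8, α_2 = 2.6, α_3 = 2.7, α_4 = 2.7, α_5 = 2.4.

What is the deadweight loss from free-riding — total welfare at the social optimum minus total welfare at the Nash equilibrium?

278.83

Village i's FOC: ∂u_i/∂x_i = α_i − x_i = 0, so x_i* = α_i.
NE contributions = (2.8, 2.6, 2.7, 2.7, 2.4); X = 13.2.
W^NE = (Σα)·X − ½Σα_i² = 13.2² − ½·34.94 = 156.77.
Planner sets x_i = Σα_j = 13.2 for every i, so X^SO = 5·13.2 = 66.
W^SO = (Σα)·X^SO − ½·5·(Σα)² = (5/2)·13.2² = 435.6.
Deadweight loss = W^SO − W^NE = 278.83.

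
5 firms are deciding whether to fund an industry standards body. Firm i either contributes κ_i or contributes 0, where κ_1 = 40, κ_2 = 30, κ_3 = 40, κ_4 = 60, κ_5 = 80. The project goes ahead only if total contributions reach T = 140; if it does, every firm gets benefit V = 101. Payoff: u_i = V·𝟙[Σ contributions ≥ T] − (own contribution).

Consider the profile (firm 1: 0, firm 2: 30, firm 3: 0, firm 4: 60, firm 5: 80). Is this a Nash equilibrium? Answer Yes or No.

No

Total = 170 ≥ 140: provided.
Firm 1 (pledges 0, payoff 101): pledging 40 → total 210, payoff 61. No gain.
Firm 2 (pledges 30, payoff 71): dropping to 0 → total 140, payoff 101. Profitable deviation.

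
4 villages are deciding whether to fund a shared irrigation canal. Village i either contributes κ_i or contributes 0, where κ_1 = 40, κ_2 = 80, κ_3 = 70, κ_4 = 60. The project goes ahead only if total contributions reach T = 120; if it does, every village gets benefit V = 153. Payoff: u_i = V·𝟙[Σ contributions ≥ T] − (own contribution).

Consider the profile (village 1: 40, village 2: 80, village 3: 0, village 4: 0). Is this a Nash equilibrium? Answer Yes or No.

Yes

Total = 120 ≥ 120: provided.
Village 1 (pledges 40, payoff 113): dropping to 0 → total 80, payoff 0. No gain.
Village 2 (pledges 80, payoff 73): dropping to 0 → total 40, payoff 0. No gain.
Village 3 (pledges 0, payoff 153): pledging 70 → total 190, payoff 83. No gain.
Village 4 (pledges 0, payoff 153): pledging 60 → total 180, payoff 93. No gain.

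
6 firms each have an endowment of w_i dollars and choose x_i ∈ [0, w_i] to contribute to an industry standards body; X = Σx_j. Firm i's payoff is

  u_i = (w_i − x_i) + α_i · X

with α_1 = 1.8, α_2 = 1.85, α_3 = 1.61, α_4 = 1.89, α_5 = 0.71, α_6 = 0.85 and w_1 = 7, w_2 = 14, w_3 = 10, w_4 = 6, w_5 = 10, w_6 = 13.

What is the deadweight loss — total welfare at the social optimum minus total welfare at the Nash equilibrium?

177.33

∂u_i/∂x_i = α_i − 1, so firm i contributes w_i if α_i > 1, else 0.
α_i > 1 for i ∈ {1, 2, 3, 4}; NE contributions (7, 14, 10, 6, 0, 0), X = 37.
W^NE = Σw_i − X^NE + (Σα_i)·X^NE = 60 + 7.71·37 = 345.27.
Planner: ∂(Σu_j)/∂x_i = Σα_j − 1 = 7.71 > 0, so everyone contributes w_i; X^SO = 60, W^SO = 60 + 7.71·60 = 522.6.
Deadweight loss = 177.33.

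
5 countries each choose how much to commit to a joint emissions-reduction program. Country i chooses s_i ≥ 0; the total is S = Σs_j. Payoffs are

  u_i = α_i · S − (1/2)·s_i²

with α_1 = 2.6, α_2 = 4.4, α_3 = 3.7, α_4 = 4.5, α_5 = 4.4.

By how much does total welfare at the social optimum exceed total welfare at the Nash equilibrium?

615.95

Country i's FOC: ∂u_i/∂s_i = α_i − s_i = 0, so s_i* = α_i.
NE contributions = (2.6, 4.4, 3.7, 4.5, 4.4); S = 19.6.
W^NE = (Σα)·S − ½Σα_i² = 19.6² − ½·79.42 = 344.45.
Planner sets s_i = Σα_j = 19.6 for every i, so S^SO = 5·19.6 = 98.
W^SO = (Σα)·S^SO − ½·5·(Σα)² = (5/2)·19.6² = 960.4.
Deadweight loss = W^SO − W^NE = 615.95.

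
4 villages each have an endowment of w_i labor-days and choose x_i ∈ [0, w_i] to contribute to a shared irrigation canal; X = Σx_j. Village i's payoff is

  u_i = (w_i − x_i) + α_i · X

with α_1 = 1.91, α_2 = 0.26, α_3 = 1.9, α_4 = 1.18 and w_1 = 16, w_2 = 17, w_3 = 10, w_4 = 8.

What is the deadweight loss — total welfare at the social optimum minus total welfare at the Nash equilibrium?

72.25

∂u_i/∂x_i = α_i − 1, so village i contributes w_i if α_i > 1, else 0.
α_i > 1 for i ∈ {1, 3, 4}; NE contributions (16, 0, 10, 8), X = 34.
W^NE = Σw_i − X^NE + (Σα_i)·X^NE = 51 + 4.25·34 = 195.5.
Planner: ∂(Σu_j)/∂x_i = Σα_j − 1 = 4.25 > 0, so everyone contributes w_i; X^SO = 51, W^SO = 51 + 4.25·51 = 267.75.
Deadweight loss = 72.25.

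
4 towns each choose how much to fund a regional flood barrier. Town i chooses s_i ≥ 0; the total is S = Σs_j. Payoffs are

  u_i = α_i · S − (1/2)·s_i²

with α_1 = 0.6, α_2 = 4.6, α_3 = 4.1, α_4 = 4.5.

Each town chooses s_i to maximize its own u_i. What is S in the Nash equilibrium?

13.8

Town i's FOC: ∂u_i/∂s_i = α_i − s_i = 0, so s_i* = α_i.
NE contributions = (0.6, 4.6, 4.1, 4.5); S = 13.8.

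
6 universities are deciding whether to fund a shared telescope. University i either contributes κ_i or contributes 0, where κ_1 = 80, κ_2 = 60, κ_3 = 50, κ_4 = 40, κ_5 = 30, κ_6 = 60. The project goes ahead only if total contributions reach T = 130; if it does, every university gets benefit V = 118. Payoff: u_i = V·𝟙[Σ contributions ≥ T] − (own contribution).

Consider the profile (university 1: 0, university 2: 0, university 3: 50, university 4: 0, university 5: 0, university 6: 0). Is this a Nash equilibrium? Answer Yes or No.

Total = 50 < 130: not provided.
University 1 (pledges 0, payoff 0): pledging 80 → total 130, payoff 38. Profitable deviation.

No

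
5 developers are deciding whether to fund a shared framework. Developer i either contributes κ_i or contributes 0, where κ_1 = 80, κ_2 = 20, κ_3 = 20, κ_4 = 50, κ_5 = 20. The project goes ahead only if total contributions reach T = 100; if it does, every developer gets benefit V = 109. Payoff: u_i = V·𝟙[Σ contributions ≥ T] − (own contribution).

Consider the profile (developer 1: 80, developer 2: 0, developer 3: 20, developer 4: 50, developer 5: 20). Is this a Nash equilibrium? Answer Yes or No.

Total = 170 ≥ 100: provided.
Developer 1 (pledges 80, payoff 29): dropping to 0 → total 90, payoff 0. No gain.
Developer 2 (pledges 0, payoff 109): pledging 20 → total 190, payoff 89. No gain.
Developer 3 (pledges 20, payoff 89): dropping to 0 → total 150, payoff 109. Profitable deviation.

No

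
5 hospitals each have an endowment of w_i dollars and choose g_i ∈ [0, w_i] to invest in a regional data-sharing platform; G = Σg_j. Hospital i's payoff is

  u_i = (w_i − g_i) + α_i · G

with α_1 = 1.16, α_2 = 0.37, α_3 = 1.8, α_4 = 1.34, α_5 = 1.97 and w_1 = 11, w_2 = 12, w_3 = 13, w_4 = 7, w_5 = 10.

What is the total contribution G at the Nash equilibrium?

∂u_i/∂g_i = α_i − 1, so hospital i contributes w_i if α_i > 1, else 0.
α_i > 1 for i ∈ {1, 3, 4, 5}; NE contributions (11, 0, 13, 7, 10), G = 41.

41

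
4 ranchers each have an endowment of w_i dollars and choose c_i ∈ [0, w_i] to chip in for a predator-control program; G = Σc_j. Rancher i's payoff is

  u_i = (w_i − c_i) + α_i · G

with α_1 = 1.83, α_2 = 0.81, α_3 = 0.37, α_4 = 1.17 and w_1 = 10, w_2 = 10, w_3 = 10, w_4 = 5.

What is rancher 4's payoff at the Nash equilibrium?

∂u_i/∂c_i = α_i − 1, so rancher i contributes w_i if α_i > 1, else 0.
α_i > 1 for i ∈ {1, 4}; NE contributions (10, 0, 0, 5), G = 15.
u_4 = (5 − 5) + 1.17·15 = 17.55.

17.55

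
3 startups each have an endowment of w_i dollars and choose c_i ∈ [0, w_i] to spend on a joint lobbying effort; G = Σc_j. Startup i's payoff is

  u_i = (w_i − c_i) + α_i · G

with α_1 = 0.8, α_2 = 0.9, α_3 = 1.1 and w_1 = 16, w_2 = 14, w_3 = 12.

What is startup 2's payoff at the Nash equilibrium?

24.8

∂u_i/∂c_i = α_i − 1, so startup i contributes w_i if α_i > 1, else 0.
α_i > 1 for i ∈ {3}; NE contributions (0, 0, 12), G = 12.
u_2 = (14 − 0) + 0.9·12 = 24.8.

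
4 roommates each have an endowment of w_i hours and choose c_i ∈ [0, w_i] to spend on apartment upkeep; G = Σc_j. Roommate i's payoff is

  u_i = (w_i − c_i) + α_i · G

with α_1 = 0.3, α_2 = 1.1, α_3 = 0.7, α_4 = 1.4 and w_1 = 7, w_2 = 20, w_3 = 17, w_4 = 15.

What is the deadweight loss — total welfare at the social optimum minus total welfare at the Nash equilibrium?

∂u_i/∂c_i = α_i − 1, so roommate i contributes w_i if α_i > 1, else 0.
α_i > 1 for i ∈ {2, 4}; NE contributions (0, 20, 0, 15), G = 35.
W^NE = Σw_i − G^NE + (Σα_i)·G^NE = 59 + 2.5·35 = 146.5.
Planner: ∂(Σu_j)/∂c_i = Σα_j − 1 = 2.5 > 0, so everyone contributes w_i; G^SO = 59, W^SO = 59 + 2.5·59 = 206.5.
Deadweight loss = 60.

60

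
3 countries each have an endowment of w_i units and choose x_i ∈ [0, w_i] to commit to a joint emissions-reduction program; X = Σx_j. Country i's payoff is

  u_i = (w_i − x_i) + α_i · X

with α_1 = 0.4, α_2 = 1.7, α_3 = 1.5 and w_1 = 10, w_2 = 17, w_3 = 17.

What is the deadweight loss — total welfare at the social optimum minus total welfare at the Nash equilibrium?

∂u_i/∂x_i = α_i − 1, so country i contributes w_i if α_i > 1, else 0.
α_i > 1 for i ∈ {2, 3}; NE contributions (0, 17, 17), X = 34.
W^NE = Σw_i − X^NE + (Σα_i)·X^NE = 44 + 2.6·34 = 132.4.
Planner: ∂(Σu_j)/∂x_i = Σα_j − 1 = 2.6 > 0, so everyone contributes w_i; X^SO = 44, W^SO = 44 + 2.6·44 = 158.4.
Deadweight loss = 26.

26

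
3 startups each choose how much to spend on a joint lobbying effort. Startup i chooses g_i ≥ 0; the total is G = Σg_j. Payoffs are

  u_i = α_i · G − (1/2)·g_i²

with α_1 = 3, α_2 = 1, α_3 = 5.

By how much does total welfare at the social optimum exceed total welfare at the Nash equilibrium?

58

Startup i's FOC: ∂u_i/∂g_i = α_i − g_i = 0, so g_i* = α_i.
NE contributions = (3, 1, 5); G = 9.
W^NE = (Σα)·G − ½Σα_i² = 9² − ½·35 = 63.5.
Planner sets g_i = Σα_j = 9 for every i, so G^SO = 3·9 = 27.
W^SO = (Σα)·G^SO − ½·3·(Σα)² = (3/2)·9² = 121.5.
Deadweight loss = W^SO − W^NE = 58.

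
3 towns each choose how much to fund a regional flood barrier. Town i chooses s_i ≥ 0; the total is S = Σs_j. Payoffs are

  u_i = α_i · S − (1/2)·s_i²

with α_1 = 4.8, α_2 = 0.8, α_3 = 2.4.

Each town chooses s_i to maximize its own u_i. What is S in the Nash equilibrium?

Town i's FOC: ∂u_i/∂s_i = α_i − s_i = 0, so s_i* = α_i.
NE contributions = (4.8, 0.8, 2.4); S = 8.

8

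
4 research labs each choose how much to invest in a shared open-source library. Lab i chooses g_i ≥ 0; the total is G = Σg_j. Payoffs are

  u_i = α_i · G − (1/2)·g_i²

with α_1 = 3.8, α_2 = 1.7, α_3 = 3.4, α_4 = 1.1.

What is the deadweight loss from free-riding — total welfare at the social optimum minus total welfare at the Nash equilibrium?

115.05

Lab i's FOC: ∂u_i/∂g_i = α_i − g_i = 0, so g_i* = α_i.
NE contributions = (3.8, 1.7, 3.4, 1.1); G = 10.
W^NE = (Σα)·G − ½Σα_i² = 10² − ½·30.1 = 84.95.
Planner sets g_i = Σα_j = 10 for every i, so G^SO = 4·10 = 40.
W^SO = (Σα)·G^SO − ½·4·(Σα)² = (4/2)·10² = 200.
Deadweight loss = W^SO − W^NE = 115.05.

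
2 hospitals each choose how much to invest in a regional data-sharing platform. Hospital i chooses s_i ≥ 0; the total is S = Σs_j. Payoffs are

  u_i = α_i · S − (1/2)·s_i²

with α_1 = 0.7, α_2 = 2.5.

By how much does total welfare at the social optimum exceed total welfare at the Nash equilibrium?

Hospital i's FOC: ∂u_i/∂s_i = α_i − s_i = 0, so s_i* = α_i.
NE contributions = (0.7, 2.5); S = 3.2.
W^NE = (Σα)·S − ½Σα_i² = 3.2² − ½·6.74 = 6.87.
Planner sets s_i = Σα_j = 3.2 for every i, so S^SO = 2·3.2 = 6.4.
W^SO = (Σα)·S^SO − ½·2·(Σα)² = (2/2)·3.2² = 10.24.
Deadweight loss = W^SO − W^NE = 3.37.

3.37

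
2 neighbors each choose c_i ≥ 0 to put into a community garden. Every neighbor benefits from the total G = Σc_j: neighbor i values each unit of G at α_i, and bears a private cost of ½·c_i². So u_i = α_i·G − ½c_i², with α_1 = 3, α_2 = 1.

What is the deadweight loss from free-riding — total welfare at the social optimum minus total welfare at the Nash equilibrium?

Neighbor i's FOC: ∂u_i/∂c_i = α_i − c_i = 0, so c_i* = α_i.
NE contributions = (3, 1); G = 4.
W^NE = (Σα)·G − ½Σα_i² = 4² − ½·10 = 11.
Planner sets c_i = Σα_j = 4 for every i, so G^SO = 2·4 = 8.
W^SO = (Σα)·G^SO − ½·2·(Σα)² = (2/2)·4² = 16.
Deadweight loss = W^SO − W^NE = 5.

5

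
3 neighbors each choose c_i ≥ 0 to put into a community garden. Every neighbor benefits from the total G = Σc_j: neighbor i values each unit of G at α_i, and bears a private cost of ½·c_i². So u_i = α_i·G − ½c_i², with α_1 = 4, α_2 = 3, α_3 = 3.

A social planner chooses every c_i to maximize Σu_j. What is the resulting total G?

Planner FOC: ∂(Σu_j)/∂c_i = (Σα_j) − c_i = 0, so c_i^SO = Σα_j = 10 for every i; G^SO = 30.

30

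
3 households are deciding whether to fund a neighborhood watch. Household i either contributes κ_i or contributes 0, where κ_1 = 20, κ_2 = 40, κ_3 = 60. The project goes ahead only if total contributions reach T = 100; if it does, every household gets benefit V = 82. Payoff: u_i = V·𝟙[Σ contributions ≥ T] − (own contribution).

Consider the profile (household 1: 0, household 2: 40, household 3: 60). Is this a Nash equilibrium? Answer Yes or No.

Total = 100 ≥ 100: provided.
Household 1 (pledges 0, payoff 82): pledging 20 → total 120, payoff 62. No gain.
Household 2 (pledges 40, payoff 42): dropping to 0 → total 60, payoff 0. No gain.
Household 3 (pledges 60, payoff 22): dropping to 0 → total 40, payoff 0. No gain.

Yes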